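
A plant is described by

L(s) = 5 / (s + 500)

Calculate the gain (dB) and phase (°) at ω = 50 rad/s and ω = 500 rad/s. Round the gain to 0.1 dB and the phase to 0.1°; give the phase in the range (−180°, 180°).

ω = 50: -40.0 dB, -5.7°; ω = 500: -43.0 dB, -45.0°

At s = jω = j50:
pole (s+500): 500 + j50 → |·| = √(500²+50²) = √252500 ≈ 502.49, ∠ = arctan(50/500) ≈ 5.71°
|L| = 5 / 502.49 ≈ 0.0099504
Gain = 20 log₁₀(0.0099504) ≈ -40.04 dB
∠L = 0.00° − 5.71° = -5.71°

At s = jω = j500:
pole (s+500): 500 + j500 → |·| = √(500²+500²) = √500000 ≈ 707.11, ∠ = arctan(500/500) ≈ 45.00°
|L| = 5 / 707.11 ≈ 0.007071
Gain = 20 log₁₀(0.007071) ≈ -43.01 dB
∠L = 0.00° − 45.00° = -45.00°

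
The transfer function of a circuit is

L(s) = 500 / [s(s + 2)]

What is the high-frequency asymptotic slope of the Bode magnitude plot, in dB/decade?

-40 dB/decade

Each pole contributes −20 dB/decade at high frequency; each zero contributes +20 dB/decade.
Net: 0 zero(s) − 2 pole(s) → -40 dB/decade.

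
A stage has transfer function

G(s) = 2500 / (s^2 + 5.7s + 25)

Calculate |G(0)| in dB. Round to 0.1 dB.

40.0 dB

G(0) = 2500 / 25 = 100
20 log₁₀(100) ≈ 40.00 dB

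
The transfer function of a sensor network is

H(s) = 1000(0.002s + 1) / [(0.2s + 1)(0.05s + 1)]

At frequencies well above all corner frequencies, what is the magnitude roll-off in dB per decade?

-20 dB/decade

Each pole contributes −20 dB/decade at high frequency; each zero contributes +20 dB/decade.
Net: 1 zero(s) − 2 pole(s) → -20 dB/decade.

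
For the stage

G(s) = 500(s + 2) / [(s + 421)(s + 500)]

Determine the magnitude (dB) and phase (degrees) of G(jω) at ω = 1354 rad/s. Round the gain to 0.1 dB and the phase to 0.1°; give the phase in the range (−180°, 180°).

At s = jω = j1354:
zero (s+2): 2 + j1354 → |·| = √(2²+1354²) = √1833320 ≈ 1354, ∠ = arctan(1354/2) ≈ 89.92°
pole (s+421): 421 + j1354 → |·| = √(421²+1354²) = √2010557 ≈ 1417.9, ∠ = arctan(1354/421) ≈ 72.73°
pole (s+500): 500 + j1354 → |·| = √(500²+1354²) = √2083316 ≈ 1443.4, ∠ = arctan(1354/500) ≈ 69.73°
|G| = 500 · 1354 / 2.0466e+06 ≈ 0.33079
Gain = 20 log₁₀(0.33079) ≈ -9.61 dB
∠G = 89.92° − 142.46° = -52.54°

-9.6 dB, -52.5°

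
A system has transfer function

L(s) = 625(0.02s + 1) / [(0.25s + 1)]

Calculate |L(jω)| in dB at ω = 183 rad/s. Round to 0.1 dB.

34.3 dB

At ω = 183 rad/s:
zero (1 + j183·0.02) = 1 + j3.66 → |·| ≈ 3.7942, ∠ ≈ 74.72°
pole (1 + j183·0.25) = 1 + j45.75 → |·| ≈ 45.761, ∠ ≈ 88.75°
|L| = 625 · 3.7942 / (45.761) ≈ 51.821
Gain = 20 log₁₀(51.821) ≈ 34.29 dB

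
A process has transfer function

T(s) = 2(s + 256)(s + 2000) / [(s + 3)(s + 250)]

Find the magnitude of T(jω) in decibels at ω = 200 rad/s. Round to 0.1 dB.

26.2 dB

At s = jω = j200:
zero (s+256): 256 + j200 → |·| = √(256²+200²) = √105536 ≈ 324.86, ∠ = arctan(200/256) ≈ 38.00°
zero (s+2000): 2000 + j200 → |·| = √(2000²+200²) = √4040000 ≈ 2010, ∠ = arctan(200/2000) ≈ 5.71°
pole (s+3): 3 + j200 → |·| = √(3²+200²) = √40009 ≈ 200.02, ∠ = arctan(200/3) ≈ 89.14°
pole (s+250): 250 + j200 → |·| = √(250²+200²) = √102500 ≈ 320.16, ∠ = arctan(200/250) ≈ 38.66°
|T| = 2 · 6.5297e+05 / 64038 ≈ 20.393
Gain = 20 log₁₀(20.393) ≈ 26.19 dB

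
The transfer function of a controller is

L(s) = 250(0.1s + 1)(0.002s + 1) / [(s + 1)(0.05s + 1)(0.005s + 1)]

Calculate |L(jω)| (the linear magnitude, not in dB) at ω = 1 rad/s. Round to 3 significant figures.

177

At ω = 1 rad/s:
zero (1 + j1·0.1) = 1 + j0.1 → |·| ≈ 1.005, ∠ ≈ 5.71°
zero (1 + j1·0.002) = 1 + j0.002 → |·| ≈ 1, ∠ ≈ 0.11°
pole (1 + j1·1) = 1 + j1 → |·| ≈ 1.4142, ∠ ≈ 45.00°
pole (1 + j1·0.05) = 1 + j0.05 → |·| ≈ 1.0012, ∠ ≈ 2.86°
pole (1 + j1·0.005) = 1 + j0.005 → |·| ≈ 1, ∠ ≈ 0.29°
|L| = 250 · 1.005 · 1 / (1.4142 · 1.0012 · 1) ≈ 177.45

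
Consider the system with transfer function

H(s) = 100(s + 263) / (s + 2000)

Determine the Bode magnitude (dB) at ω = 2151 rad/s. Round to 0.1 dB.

At s = jω = j2151:
zero (s+263): 263 + j2151 → |·| = √(263²+2151²) = √4695970 ≈ 2167, ∠ = arctan(2151/263) ≈ 83.03°
pole (s+2000): 2000 + j2151 → |·| = √(2000²+2151²) = √8626801 ≈ 2937.1, ∠ = arctan(2151/2000) ≈ 47.08°
|H| = 100 · 2167 / 2937.1 ≈ 73.78
Gain = 20 log₁₀(73.78) ≈ 37.36 dB

37.4 dB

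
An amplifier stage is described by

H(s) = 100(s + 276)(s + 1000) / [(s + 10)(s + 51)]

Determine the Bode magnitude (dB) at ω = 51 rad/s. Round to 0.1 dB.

At s = jω = j51:
zero (s+276): 276 + j51 → |·| = √(276²+51²) = √78777 ≈ 280.67, ∠ = arctan(51/276) ≈ 10.47°
zero (s+1000): 1000 + j51 → |·| = √(1000²+51²) = √1002601 ≈ 1001.3, ∠ = arctan(51/1000) ≈ 2.92°
pole (s+10): 10 + j51 → |·| = √(10²+51²) = √2701 ≈ 51.971, ∠ = arctan(51/10) ≈ 78.91°
pole (s+51): 51 + j51 → |·| = √(51²+51²) = √5202 ≈ 72.125, ∠ = arctan(51/51) ≈ 45.00°
|H| = 100 · 2.8103e+05 / 3748.4 ≈ 7497.3
Gain = 20 log₁₀(7497.3) ≈ 77.50 dB

77.5 dB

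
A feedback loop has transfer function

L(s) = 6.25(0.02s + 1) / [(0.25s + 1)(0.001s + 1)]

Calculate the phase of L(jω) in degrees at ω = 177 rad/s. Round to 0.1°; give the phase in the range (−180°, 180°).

-24.5°

At ω = 177 rad/s:
zero (1 + j177·0.02) = 1 + j3.54 → |·| ≈ 3.6785, ∠ ≈ 74.23°
pole (1 + j177·0.25) = 1 + j44.25 → |·| ≈ 44.261, ∠ ≈ 88.71°
pole (1 + j177·0.001) = 1 + j0.177 → |·| ≈ 1.0155, ∠ ≈ 10.04°
∠L = (74.23°) − (88.71° + 10.04°) = -24.52°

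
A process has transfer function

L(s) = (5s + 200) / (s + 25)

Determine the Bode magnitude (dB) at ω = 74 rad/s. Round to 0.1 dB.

Substitute s = j74:
Numerator: 5(j74) + 200 = 200 + j370
Denominator: (j74) + 25 = 25 + j74
|N| = √(200² + 370²) ≈ 420.59, ∠N ≈ 61.61°
|D| = √(25² + 74²) ≈ 78.109, ∠D ≈ 71.33°
|L| = 420.59 / 78.109 ≈ 5.3847
Gain = 20 log₁₀(5.3847) ≈ 14.62 dB

14.6 dB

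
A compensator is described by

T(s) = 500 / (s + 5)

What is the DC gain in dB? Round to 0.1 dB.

T(0) = 500 / 5 = 100
20 log₁₀(100) ≈ 40.00 dB

40.0 dB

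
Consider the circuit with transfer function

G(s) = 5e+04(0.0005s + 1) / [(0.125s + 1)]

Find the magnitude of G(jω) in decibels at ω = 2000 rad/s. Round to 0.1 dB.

At ω = 2000 rad/s:
zero (1 + j2000·0.0005) = 1 + j1 → |·| ≈ 1.4142, ∠ ≈ 45.00°
pole (1 + j2000·0.125) = 1 + j250 → |·| ≈ 250, ∠ ≈ 89.77°
|G| = 5e+04 · 1.4142 / (250) ≈ 282.84
Gain = 20 log₁₀(282.84) ≈ 49.03 dB

49.0 dB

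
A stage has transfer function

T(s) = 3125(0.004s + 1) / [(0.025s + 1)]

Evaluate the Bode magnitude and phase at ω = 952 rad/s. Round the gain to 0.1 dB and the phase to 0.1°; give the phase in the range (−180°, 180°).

54.3 dB, -12.3°

At ω = 952 rad/s:
zero (1 + j952·0.004) = 1 + j3.808 → |·| ≈ 3.9371, ∠ ≈ 75.29°
pole (1 + j952·0.025) = 1 + j23.8 → |·| ≈ 23.821, ∠ ≈ 87.59°
|T| = 3125 · 3.9371 / (23.821) ≈ 516.5
Gain = 20 log₁₀(516.5) ≈ 54.26 dB
∠T = (75.29°) − (87.59°) = -12.30°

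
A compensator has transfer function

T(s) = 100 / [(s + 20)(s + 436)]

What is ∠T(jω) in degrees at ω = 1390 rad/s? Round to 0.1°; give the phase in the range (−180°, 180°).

At s = jω = j1390:
pole (s+20): 20 + j1390 → |·| = √(20²+1390²) = √1932500 ≈ 1390.1, ∠ = arctan(1390/20) ≈ 89.18°
pole (s+436): 436 + j1390 → |·| = √(436²+1390²) = √2122196 ≈ 1456.8, ∠ = arctan(1390/436) ≈ 72.58°
∠T = 0.00° − 161.76° = -161.76°

-161.8°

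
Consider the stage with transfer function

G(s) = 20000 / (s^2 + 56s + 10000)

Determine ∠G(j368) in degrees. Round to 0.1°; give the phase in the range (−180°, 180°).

At s = jω = j368:
quadratic: (j368)² + 56·j368 + 10000 = -125424 + j20608 → |·| ≈ 1.2711e+05, ∠ ≈ 170.67°
∠G = 0.00° − 170.67° = -170.67°

-170.7°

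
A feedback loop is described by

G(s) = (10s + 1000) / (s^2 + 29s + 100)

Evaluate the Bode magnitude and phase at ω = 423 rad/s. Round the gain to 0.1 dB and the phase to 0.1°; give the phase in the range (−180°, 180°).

Substitute s = j423:
Numerator: 10(j423) + 1000 = 1000 + j4230
Denominator: (j423)^2 + 29(j423) + 100 = -178829 + j12267
|N| = √(1000² + 4230²) ≈ 4346.6, ∠N ≈ 76.70°
|D| = √(178829² + 12267²) ≈ 1.7925e+05, ∠D ≈ 176.08°
|G| = 4346.6 / 1.7925e+05 ≈ 0.024249
Gain = 20 log₁₀(0.024249) ≈ -32.31 dB
∠G = 76.70° − 176.08° = -99.38°

-32.3 dB, -99.4°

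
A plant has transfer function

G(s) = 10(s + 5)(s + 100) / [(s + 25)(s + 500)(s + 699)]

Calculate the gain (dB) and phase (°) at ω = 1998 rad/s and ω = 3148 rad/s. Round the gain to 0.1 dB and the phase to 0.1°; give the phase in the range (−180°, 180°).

ω = 1998: -46.8 dB, -59.0°; ω = 3148: -50.3 dB, -69.9°

At s = jω = j1998:
zero (s+5): 5 + j1998 → |·| = √(5²+1998²) = √3992029 ≈ 1998, ∠ = arctan(1998/5) ≈ 89.86°
zero (s+100): 100 + j1998 → |·| = √(100²+1998²) = √4002004 ≈ 2000.5, ∠ = arctan(1998/100) ≈ 87.13°
pole (s+25): 25 + j1998 → |·| = √(25²+1998²) = √3992629 ≈ 1998.2, ∠ = arctan(1998/25) ≈ 89.28°
pole (s+500): 500 + j1998 → |·| = √(500²+1998²) = √4242004 ≈ 2059.6, ∠ = arctan(1998/500) ≈ 75.95°
pole (s+699): 699 + j1998 → |·| = √(699²+1998²) = √4480605 ≈ 2116.7, ∠ = arctan(1998/699) ≈ 70.72°
|G| = 10 · 3.997e+06 / 8.7113e+09 ≈ 0.0045883
Gain = 20 log₁₀(0.0045883) ≈ -46.77 dB
∠G = 176.99° − 235.95° = -58.96°

At s = jω = j3148:
zero (s+5): 5 + j3148 → |·| = √(5²+3148²) = √9909929 ≈ 3148, ∠ = arctan(3148/5) ≈ 89.91°
zero (s+100): 100 + j3148 → |·| = √(100²+3148²) = √9919904 ≈ 3149.6, ∠ = arctan(3148/100) ≈ 88.18°
pole (s+25): 25 + j3148 → |·| = √(25²+3148²) = √9910529 ≈ 3148.1, ∠ = arctan(3148/25) ≈ 89.54°
pole (s+500): 500 + j3148 → |·| = √(500²+3148²) = √10159904 ≈ 3187.5, ∠ = arctan(3148/500) ≈ 80.98°
pole (s+699): 699 + j3148 → |·| = √(699²+3148²) = √10398505 ≈ 3224.7, ∠ = arctan(3148/699) ≈ 77.48°
|G| = 10 · 9.9149e+06 / 3.2358e+10 ≈ 0.0030641
Gain = 20 log₁₀(0.0030641) ≈ -50.27 dB
∠G = 178.09° − 248.00° = -69.91°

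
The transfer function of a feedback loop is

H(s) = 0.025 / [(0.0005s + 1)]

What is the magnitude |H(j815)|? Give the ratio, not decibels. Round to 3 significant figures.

0.0232

At ω = 815 rad/s:
pole (1 + j815·0.0005) = 1 + j0.4075 → |·| ≈ 1.0798, ∠ ≈ 22.17°
|H| = 0.025 · 1 / (1.0798) ≈ 0.023152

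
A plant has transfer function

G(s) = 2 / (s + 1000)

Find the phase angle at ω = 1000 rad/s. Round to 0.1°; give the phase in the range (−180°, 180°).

-45.0°

Substitute s = j1000:
Numerator: 2 = 2 + j0
Denominator: (j1000) + 1000 = 1000 + j1000
|N| = √(2² + 0²) ≈ 2, ∠N ≈ 0.00°
|D| = √(1000² + 1000²) ≈ 1414.2, ∠D ≈ 45.00°
∠G = 0.00° − 45.00° = -45.00°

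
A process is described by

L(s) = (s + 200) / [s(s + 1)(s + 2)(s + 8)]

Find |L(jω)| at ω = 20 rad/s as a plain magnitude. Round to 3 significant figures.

0.00116

At s = jω = j20:
zero (s+200): 200 + j20 → |·| = √(200²+20²) = √40400 ≈ 201, ∠ = arctan(20/200) ≈ 5.71°
pole (s+1): 1 + j20 → |·| = √(1²+20²) = √401 ≈ 20.025, ∠ = arctan(20/1) ≈ 87.14°
pole (s+2): 2 + j20 → |·| = √(2²+20²) = √404 ≈ 20.1, ∠ = arctan(20/2) ≈ 84.29°
pole (s+8): 8 + j20 → |·| = √(8²+20²) = √464 ≈ 21.541, ∠ = arctan(20/8) ≈ 68.20°
pole at origin: |s| = 20, ∠ = 90.00° (in denominator)
|L| = 1 · 201 / 1.7341e+05 ≈ 0.0011591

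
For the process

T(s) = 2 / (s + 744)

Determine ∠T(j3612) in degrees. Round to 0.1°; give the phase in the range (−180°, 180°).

-78.4°

At s = jω = j3612:
pole (s+744): 744 + j3612 → |·| = √(744²+3612²) = √13600080 ≈ 3687.8, ∠ = arctan(3612/744) ≈ 78.36°
∠T = 0.00° − 78.36° = -78.36°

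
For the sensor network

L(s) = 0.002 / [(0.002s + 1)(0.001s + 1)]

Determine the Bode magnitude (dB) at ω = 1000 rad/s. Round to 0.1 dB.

At ω = 1000 rad/s:
pole (1 + j1000·0.002) = 1 + j2 → |·| ≈ 2.2361, ∠ ≈ 63.43°
pole (1 + j1000·0.001) = 1 + j1 → |·| ≈ 1.4142, ∠ ≈ 45.00°
|L| = 0.002 · 1 / (2.2361 · 1.4142) ≈ 0.00063245
Gain = 20 log₁₀(0.00063245) ≈ -63.98 dB

-64.0 dB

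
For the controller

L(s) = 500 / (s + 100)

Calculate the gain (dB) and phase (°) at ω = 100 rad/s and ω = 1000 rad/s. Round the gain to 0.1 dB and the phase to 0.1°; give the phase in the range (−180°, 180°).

ω = 100: 11.0 dB, -45.0°; ω = 1000: -6.1 dB, -84.3°

Substitute s = j100:
Numerator: 500 = 500 + j0
Denominator: (j100) + 100 = 100 + j100
|N| = √(500² + 0²) ≈ 500, ∠N ≈ 0.00°
|D| = √(100² + 100²) ≈ 141.42, ∠D ≈ 45.00°
|L| = 500 / 141.42 ≈ 3.5356
Gain = 20 log₁₀(3.5356) ≈ 10.97 dB
∠L = 0.00° − 45.00° = -45.00°

Substitute s = j1000:
Numerator: 500 = 500 + j0
Denominator: (j1000) + 100 = 100 + j1000
|N| = √(500² + 0²) ≈ 500, ∠N ≈ 0.00°
|D| = √(100² + 1000²) ≈ 1005, ∠D ≈ 84.29°
|L| = 500 / 1005 ≈ 0.49751
Gain = 20 log₁₀(0.49751) ≈ -6.06 dB
∠L = 0.00° − 84.29° = -84.29°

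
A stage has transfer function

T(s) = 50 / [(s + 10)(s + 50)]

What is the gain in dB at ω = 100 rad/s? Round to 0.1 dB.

-47.0 dB

At s = jω = j100:
pole (s+10): 10 + j100 → |·| = √(10²+100²) = √10100 ≈ 100.5, ∠ = arctan(100/10) ≈ 84.29°
pole (s+50): 50 + j100 → |·| = √(50²+100²) = √12500 ≈ 111.8, ∠ = arctan(100/50) ≈ 63.43°
|T| = 50 / 11236 ≈ 0.00445
Gain = 20 log₁₀(0.00445) ≈ -47.03 dB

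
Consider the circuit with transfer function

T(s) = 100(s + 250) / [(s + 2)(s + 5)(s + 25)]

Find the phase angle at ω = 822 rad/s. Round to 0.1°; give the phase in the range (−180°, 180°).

165.3°

At s = jω = j822:
zero (s+250): 250 + j822 → |·| = √(250²+822²) = √738184 ≈ 859.18, ∠ = arctan(822/250) ≈ 73.08°
pole (s+2): 2 + j822 → |·| = √(2²+822²) = √675688 ≈ 822, ∠ = arctan(822/2) ≈ 89.86°
pole (s+5): 5 + j822 → |·| = √(5²+822²) = √675709 ≈ 822.02, ∠ = arctan(822/5) ≈ 89.65°
pole (s+25): 25 + j822 → |·| = √(25²+822²) = √676309 ≈ 822.38, ∠ = arctan(822/25) ≈ 88.26°
∠T = 73.08° − 267.77° = -194.69° ≡ 165.31° (principal value)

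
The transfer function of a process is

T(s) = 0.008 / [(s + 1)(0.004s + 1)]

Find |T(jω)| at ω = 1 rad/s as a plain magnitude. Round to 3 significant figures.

0.00566

At ω = 1 rad/s:
pole (1 + j1·1) = 1 + j1 → |·| ≈ 1.4142, ∠ ≈ 45.00°
pole (1 + j1·0.004) = 1 + j0.004 → |·| ≈ 1, ∠ ≈ 0.23°
|T| = 0.008 · 1 / (1.4142 · 1) ≈ 0.0056569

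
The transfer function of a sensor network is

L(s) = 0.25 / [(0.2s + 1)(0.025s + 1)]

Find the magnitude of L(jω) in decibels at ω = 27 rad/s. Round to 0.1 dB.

At ω = 27 rad/s:
pole (1 + j27·0.2) = 1 + j5.4 → |·| ≈ 5.4918, ∠ ≈ 79.51°
pole (1 + j27·0.025) = 1 + j0.675 → |·| ≈ 1.2065, ∠ ≈ 34.02°
|L| = 0.25 · 1 / (5.4918 · 1.2065) ≈ 0.037731
Gain = 20 log₁₀(0.037731) ≈ -28.47 dB

-28.5 dB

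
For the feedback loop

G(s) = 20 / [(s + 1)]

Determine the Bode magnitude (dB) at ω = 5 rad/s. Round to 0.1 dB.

At ω = 5 rad/s:
pole (1 + j5·1) = 1 + j5 → |·| ≈ 5.099, ∠ ≈ 78.69°
|G| = 20 · 1 / (5.099) ≈ 3.9223
Gain = 20 log₁₀(3.9223) ≈ 11.87 dB

11.9 dB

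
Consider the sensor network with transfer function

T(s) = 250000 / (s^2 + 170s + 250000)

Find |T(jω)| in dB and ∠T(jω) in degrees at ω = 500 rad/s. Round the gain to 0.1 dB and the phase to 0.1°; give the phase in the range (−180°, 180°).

At s = jω = j500:
quadratic: (j500)² + 170·j500 + 250000 = 0 + j85000 → |·| ≈ 85000, ∠ ≈ 90.00°
|T| = 250000 / 85000 ≈ 2.9412
Gain = 20 log₁₀(2.9412) ≈ 9.37 dB
∠T = 0.00° − 90.00° = -90.00°

9.4 dB, -90.0°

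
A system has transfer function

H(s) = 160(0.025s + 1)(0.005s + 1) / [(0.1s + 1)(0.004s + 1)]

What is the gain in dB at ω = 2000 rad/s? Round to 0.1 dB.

34.0 dB

At ω = 2000 rad/s:
zero (1 + j2000·0.025) = 1 + j50 → |·| ≈ 50.01, ∠ ≈ 88.85°
zero (1 + j2000·0.005) = 1 + j10 → |·| ≈ 10.05, ∠ ≈ 84.29°
pole (1 + j2000·0.1) = 1 + j200 → |·| ≈ 200, ∠ ≈ 89.71°
pole (1 + j2000·0.004) = 1 + j8 → |·| ≈ 8.0623, ∠ ≈ 82.87°
|H| = 160 · 50.01 · 10.05 / (200 · 8.0623) ≈ 49.872
Gain = 20 log₁₀(49.872) ≈ 33.96 dB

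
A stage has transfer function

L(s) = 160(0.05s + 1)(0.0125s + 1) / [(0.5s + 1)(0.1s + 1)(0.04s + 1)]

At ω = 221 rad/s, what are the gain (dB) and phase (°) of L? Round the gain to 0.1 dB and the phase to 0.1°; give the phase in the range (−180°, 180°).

-12.4 dB, -105.5°

At ω = 221 rad/s:
zero (1 + j221·0.05) = 1 + j11.05 → |·| ≈ 11.095, ∠ ≈ 84.83°
zero (1 + j221·0.0125) = 1 + j2.7625 → |·| ≈ 2.9379, ∠ ≈ 70.10°
pole (1 + j221·0.5) = 1 + j110.5 → |·| ≈ 110.5, ∠ ≈ 89.48°
pole (1 + j221·0.1) = 1 + j22.1 → |·| ≈ 22.123, ∠ ≈ 87.41°
pole (1 + j221·0.04) = 1 + j8.84 → |·| ≈ 8.8964, ∠ ≈ 83.55°
|L| = 160 · 11.095 · 2.9379 / (110.5 · 22.123 · 8.8964) ≈ 0.23981
Gain = 20 log₁₀(0.23981) ≈ -12.40 dB
∠L = (84.83° + 70.10°) − (89.48° + 87.41° + 83.55°) = -105.51°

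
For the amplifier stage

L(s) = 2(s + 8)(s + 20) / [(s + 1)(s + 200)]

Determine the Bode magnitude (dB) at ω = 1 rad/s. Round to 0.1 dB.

1.2 dB

At s = jω = j1:
zero (s+8): 8 + j1 → |·| = √(8²+1²) = √65 ≈ 8.0623, ∠ = arctan(1/8) ≈ 7.13°
zero (s+20): 20 + j1 → |·| = √(20²+1²) = √401 ≈ 20.025, ∠ = arctan(1/20) ≈ 2.86°
pole (s+1): 1 + j1 → |·| = √(1²+1²) = √2 ≈ 1.4142, ∠ = arctan(1/1) ≈ 45.00°
pole (s+200): 200 + j1 → |·| = √(200²+1²) = √40001 ≈ 200, ∠ = arctan(1/200) ≈ 0.29°
|L| = 2 · 161.45 / 282.84 ≈ 1.1416
Gain = 20 log₁₀(1.1416) ≈ 1.15 dB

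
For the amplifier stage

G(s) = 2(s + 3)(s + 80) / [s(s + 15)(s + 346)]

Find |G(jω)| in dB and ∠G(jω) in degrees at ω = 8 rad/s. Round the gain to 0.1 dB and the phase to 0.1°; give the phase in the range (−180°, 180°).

At s = jω = j8:
zero (s+3): 3 + j8 → |·| = √(3²+8²) = √73 ≈ 8.544, ∠ = arctan(8/3) ≈ 69.44°
zero (s+80): 80 + j8 → |·| = √(80²+8²) = √6464 ≈ 80.399, ∠ = arctan(8/80) ≈ 5.71°
pole (s+15): 15 + j8 → |·| = √(15²+8²) = √289 ≈ 17, ∠ = arctan(8/15) ≈ 28.07°
pole (s+346): 346 + j8 → |·| = √(346²+8²) = √119780 ≈ 346.09, ∠ = arctan(8/346) ≈ 1.32°
pole at origin: |s| = 8, ∠ = 90.00° (in denominator)
|G| = 2 · 686.93 / 47068 ≈ 0.029189
Gain = 20 log₁₀(0.029189) ≈ -30.70 dB
∠G = 75.15° − 119.39° = -44.24°

-30.7 dB, -44.2°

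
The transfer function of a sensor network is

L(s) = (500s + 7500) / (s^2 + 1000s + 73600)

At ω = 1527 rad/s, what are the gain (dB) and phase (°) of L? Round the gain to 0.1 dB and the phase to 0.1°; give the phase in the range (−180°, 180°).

-11.1 dB, -56.5°

Substitute s = j1527:
Numerator: 500(j1527) + 7500 = 7500 + j763500
Denominator: (j1527)^2 + 1000(j1527) + 73600 = -2258129 + j1527000
|N| = √(7500² + 763500²) ≈ 7.6354e+05, ∠N ≈ 89.44°
|D| = √(2258129² + 1527000²) ≈ 2.726e+06, ∠D ≈ 145.93°
|L| = 7.6354e+05 / 2.726e+06 ≈ 0.2801
Gain = 20 log₁₀(0.2801) ≈ -11.05 dB
∠L = 89.44° − 145.93° = -56.49°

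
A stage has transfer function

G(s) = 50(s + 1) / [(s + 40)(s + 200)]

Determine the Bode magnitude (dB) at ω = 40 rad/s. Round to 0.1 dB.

At s = jω = j40:
zero (s+1): 1 + j40 → |·| = √(1²+40²) = √1601 ≈ 40.012, ∠ = arctan(40/1) ≈ 88.57°
pole (s+40): 40 + j40 → |·| = √(40²+40²) = √3200 ≈ 56.569, ∠ = arctan(40/40) ≈ 45.00°
pole (s+200): 200 + j40 → |·| = √(200²+40²) = √41600 ≈ 203.96, ∠ = arctan(40/200) ≈ 11.31°
|G| = 50 · 40.012 / 11538 ≈ 0.17339
Gain = 20 log₁₀(0.17339) ≈ -15.22 dB

-15.2 dB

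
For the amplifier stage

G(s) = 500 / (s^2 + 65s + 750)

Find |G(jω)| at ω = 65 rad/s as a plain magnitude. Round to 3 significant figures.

0.0914

Substitute s = j65:
Numerator: 500 = 500 + j0
Denominator: (j65)^2 + 65(j65) + 750 = -3475 + j4225
|N| = √(500² + 0²) ≈ 500, ∠N ≈ 0.00°
|D| = √(3475² + 4225²) ≈ 5470.5, ∠D ≈ 129.44°
|G| = 500 / 5470.5 ≈ 0.091399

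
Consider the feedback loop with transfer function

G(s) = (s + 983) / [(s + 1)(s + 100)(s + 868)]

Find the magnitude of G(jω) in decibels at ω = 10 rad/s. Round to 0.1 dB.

-59.0 dB

At s = jω = j10:
zero (s+983): 983 + j10 → |·| = √(983²+10²) = √966389 ≈ 983.05, ∠ = arctan(10/983) ≈ 0.58°
pole (s+1): 1 + j10 → |·| = √(1²+10²) = √101 ≈ 10.05, ∠ = arctan(10/1) ≈ 84.29°
pole (s+100): 100 + j10 → |·| = √(100²+10²) = √10100 ≈ 100.5, ∠ = arctan(10/100) ≈ 5.71°
pole (s+868): 868 + j10 → |·| = √(868²+10²) = √753524 ≈ 868.06, ∠ = arctan(10/868) ≈ 0.66°
|G| = 1 · 983.05 / 8.7676e+05 ≈ 0.0011212
Gain = 20 log₁₀(0.0011212) ≈ -59.01 dB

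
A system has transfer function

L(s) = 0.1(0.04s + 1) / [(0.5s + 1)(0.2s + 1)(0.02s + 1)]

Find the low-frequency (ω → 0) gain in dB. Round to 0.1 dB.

L(0) = 0.1 · 1 / 1 = 0.1
20 log₁₀(0.1) ≈ -20.00 dB

-20.0 dB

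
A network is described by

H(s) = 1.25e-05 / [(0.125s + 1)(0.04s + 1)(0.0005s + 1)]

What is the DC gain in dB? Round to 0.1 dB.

H(0) = 1.25e-05 · 1 / 1 = 1.25e-05
20 log₁₀(1.25e-05) ≈ -98.06 dB

-98.1 dB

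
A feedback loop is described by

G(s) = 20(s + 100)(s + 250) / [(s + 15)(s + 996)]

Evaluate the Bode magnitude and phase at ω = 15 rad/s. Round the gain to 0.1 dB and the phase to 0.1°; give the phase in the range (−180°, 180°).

At s = jω = j15:
zero (s+100): 100 + j15 → |·| = √(100²+15²) = √10225 ≈ 101.12, ∠ = arctan(15/100) ≈ 8.53°
zero (s+250): 250 + j15 → |·| = √(250²+15²) = √62725 ≈ 250.45, ∠ = arctan(15/250) ≈ 3.43°
pole (s+15): 15 + j15 → |·| = √(15²+15²) = √450 ≈ 21.213, ∠ = arctan(15/15) ≈ 45.00°
pole (s+996): 996 + j15 → |·| = √(996²+15²) = √992241 ≈ 996.11, ∠ = arctan(15/996) ≈ 0.86°
|G| = 20 · 25326 / 21130 ≈ 23.972
Gain = 20 log₁₀(23.972) ≈ 27.59 dB
∠G = 11.96° − 45.86° = -33.90°

27.6 dB, -33.9°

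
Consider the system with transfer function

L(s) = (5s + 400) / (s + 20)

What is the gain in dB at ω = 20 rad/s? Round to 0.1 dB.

Substitute s = j20:
Numerator: 5(j20) + 400 = 400 + j100
Denominator: (j20) + 20 = 20 + j20
|N| = √(400² + 100²) ≈ 412.31, ∠N ≈ 14.04°
|D| = √(20² + 20²) ≈ 28.284, ∠D ≈ 45.00°
|L| = 412.31 / 28.284 ≈ 14.577
Gain = 20 log₁₀(14.577) ≈ 23.27 dB

23.3 dB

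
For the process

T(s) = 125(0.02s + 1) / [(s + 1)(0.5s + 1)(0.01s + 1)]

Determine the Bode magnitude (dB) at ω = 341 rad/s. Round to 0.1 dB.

At ω = 341 rad/s:
zero (1 + j341·0.02) = 1 + j6.82 → |·| ≈ 6.8929, ∠ ≈ 81.66°
pole (1 + j341·1) = 1 + j341 → |·| ≈ 341, ∠ ≈ 89.83°
pole (1 + j341·0.5) = 1 + j170.5 → |·| ≈ 170.5, ∠ ≈ 89.66°
pole (1 + j341·0.01) = 1 + j3.41 → |·| ≈ 3.5536, ∠ ≈ 73.66°
|T| = 125 · 6.8929 / (341 · 170.5 · 3.5536) ≈ 0.0041703
Gain = 20 log₁₀(0.0041703) ≈ -47.60 dB

-47.6 dB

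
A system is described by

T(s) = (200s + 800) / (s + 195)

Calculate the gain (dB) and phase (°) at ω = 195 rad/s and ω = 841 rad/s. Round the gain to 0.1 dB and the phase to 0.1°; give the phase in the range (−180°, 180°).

Substitute s = j195:
Numerator: 200(j195) + 800 = 800 + j39000
Denominator: (j195) + 195 = 195 + j195
|N| = √(800² + 39000²) ≈ 39008, ∠N ≈ 88.82°
|D| = √(195² + 195²) ≈ 275.77, ∠D ≈ 45.00°
|T| = 39008 / 275.77 ≈ 141.45
Gain = 20 log₁₀(141.45) ≈ 43.01 dB
∠T = 88.82° − 45.00° = 43.82°

Substitute s = j841:
Numerator: 200(j841) + 800 = 800 + j168200
Denominator: (j841) + 195 = 195 + j841
|N| = √(800² + 168200²) ≈ 1.682e+05, ∠N ≈ 89.73°
|D| = √(195² + 841²) ≈ 863.31, ∠D ≈ 76.95°
|T| = 1.682e+05 / 863.31 ≈ 194.83
Gain = 20 log₁₀(194.83) ≈ 45.79 dB
∠T = 89.73° − 76.95° = 12.78°

ω = 195: 43.0 dB, 43.8°; ω = 841: 45.8 dB, 12.8°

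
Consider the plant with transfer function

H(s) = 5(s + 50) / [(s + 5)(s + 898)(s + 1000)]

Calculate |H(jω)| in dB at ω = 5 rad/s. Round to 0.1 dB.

-88.1 dB

At s = jω = j5:
zero (s+50): 50 + j5 → |·| = √(50²+5²) = √2525 ≈ 50.249, ∠ = arctan(5/50) ≈ 5.71°
pole (s+5): 5 + j5 → |·| = √(5²+5²) = √50 ≈ 7.0711, ∠ = arctan(5/5) ≈ 45.00°
pole (s+898): 898 + j5 → |·| = √(898²+5²) = √806429 ≈ 898.01, ∠ = arctan(5/898) ≈ 0.32°
pole (s+1000): 1000 + j5 → |·| = √(1000²+5²) = √1000025 ≈ 1000, ∠ = arctan(5/1000) ≈ 0.29°
|H| = 5 · 50.249 / 6.3499e+06 ≈ 3.9567e-05
Gain = 20 log₁₀(3.9567e-05) ≈ -88.05 dB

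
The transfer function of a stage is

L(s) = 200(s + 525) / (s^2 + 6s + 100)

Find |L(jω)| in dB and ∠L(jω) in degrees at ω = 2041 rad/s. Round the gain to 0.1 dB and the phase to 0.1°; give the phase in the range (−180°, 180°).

-19.9 dB, -104.3°

At s = jω = j2041:
zero (s+525): 525 + j2041 → |·| = √(525²+2041²) = √4441306 ≈ 2107.4, ∠ = arctan(2041/525) ≈ 75.57°
quadratic: (j2041)² + 6·j2041 + 100 = -4165581 + j12246 → |·| ≈ 4.1656e+06, ∠ ≈ 179.83°
|L| = 200 · 2107.4 / 4.1656e+06 ≈ 0.10118
Gain = 20 log₁₀(0.10118) ≈ -19.90 dB
∠L = 75.57° − 179.83° = -104.26°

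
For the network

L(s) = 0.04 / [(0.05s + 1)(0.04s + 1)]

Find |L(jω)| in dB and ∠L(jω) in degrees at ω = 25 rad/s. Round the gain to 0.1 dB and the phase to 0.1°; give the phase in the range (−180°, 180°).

At ω = 25 rad/s:
pole (1 + j25·0.05) = 1 + j1.25 → |·| ≈ 1.6008, ∠ ≈ 51.34°
pole (1 + j25·0.04) = 1 + j1 → |·| ≈ 1.4142, ∠ ≈ 45.00°
|L| = 0.04 · 1 / (1.6008 · 1.4142) ≈ 0.017669
Gain = 20 log₁₀(0.017669) ≈ -35.06 dB
∠L = (0°) − (51.34° + 45.00°) = -96.34°

-35.1 dB, -96.3°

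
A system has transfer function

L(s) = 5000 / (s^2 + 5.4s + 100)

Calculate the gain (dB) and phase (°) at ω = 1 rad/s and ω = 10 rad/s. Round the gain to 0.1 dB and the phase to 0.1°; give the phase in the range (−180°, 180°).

At s = jω = j1:
quadratic: (j1)² + 5.4·j1 + 100 = 99 + j5.4 → |·| ≈ 99.147, ∠ ≈ 3.12°
|L| = 5000 / 99.147 ≈ 50.43
Gain = 20 log₁₀(50.43) ≈ 34.05 dB
∠L = 0.00° − 3.12° = -3.12°

At s = jω = j10:
quadratic: (j10)² + 5.4·j10 + 100 = 0 + j54 → |·| ≈ 54, ∠ ≈ 90.00°
|L| = 5000 / 54 ≈ 92.593
Gain = 20 log₁₀(92.593) ≈ 39.33 dB
∠L = 0.00° − 90.00° = -90.00°

ω = 1: 34.1 dB, -3.1°; ω = 10: 39.3 dB, -90.0°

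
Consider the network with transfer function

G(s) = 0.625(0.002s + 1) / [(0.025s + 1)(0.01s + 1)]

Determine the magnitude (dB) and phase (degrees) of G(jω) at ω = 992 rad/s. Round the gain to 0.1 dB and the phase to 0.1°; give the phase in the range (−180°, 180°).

At ω = 992 rad/s:
zero (1 + j992·0.002) = 1 + j1.984 → |·| ≈ 2.2218, ∠ ≈ 63.25°
pole (1 + j992·0.025) = 1 + j24.8 → |·| ≈ 24.82, ∠ ≈ 87.69°
pole (1 + j992·0.01) = 1 + j9.92 → |·| ≈ 9.9703, ∠ ≈ 84.24°
|G| = 0.625 · 2.2218 / (24.82 · 9.9703) ≈ 0.0056114
Gain = 20 log₁₀(0.0056114) ≈ -45.02 dB
∠G = (63.25°) − (87.69° + 84.24°) = -108.68°

-45.0 dB, -108.7°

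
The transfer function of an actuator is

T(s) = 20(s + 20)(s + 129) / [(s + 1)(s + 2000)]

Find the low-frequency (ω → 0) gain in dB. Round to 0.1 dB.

T(0) = 20·20·129 / (1·2000) = 25.8
20 log₁₀(25.8) ≈ 28.23 dB

28.2 dB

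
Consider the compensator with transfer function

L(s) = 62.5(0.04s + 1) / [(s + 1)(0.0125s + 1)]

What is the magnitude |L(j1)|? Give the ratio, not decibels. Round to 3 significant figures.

44.2

At ω = 1 rad/s:
zero (1 + j1·0.04) = 1 + j0.04 → |·| ≈ 1.0008, ∠ ≈ 2.29°
pole (1 + j1·1) = 1 + j1 → |·| ≈ 1.4142, ∠ ≈ 45.00°
pole (1 + j1·0.0125) = 1 + j0.0125 → |·| ≈ 1.0001, ∠ ≈ 0.72°
|L| = 62.5 · 1.0008 / (1.4142 · 1.0001) ≈ 44.226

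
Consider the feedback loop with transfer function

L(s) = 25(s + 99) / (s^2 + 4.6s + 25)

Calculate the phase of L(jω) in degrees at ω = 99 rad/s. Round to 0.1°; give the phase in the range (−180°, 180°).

-132.3°

At s = jω = j99:
zero (s+99): 99 + j99 → |·| = √(99²+99²) = √19602 ≈ 140.01, ∠ = arctan(99/99) ≈ 45.00°
quadratic: (j99)² + 4.6·j99 + 25 = -9776 + j455.4 → |·| ≈ 9786.6, ∠ ≈ 177.33°
∠L = 45.00° − 177.33° = -132.33°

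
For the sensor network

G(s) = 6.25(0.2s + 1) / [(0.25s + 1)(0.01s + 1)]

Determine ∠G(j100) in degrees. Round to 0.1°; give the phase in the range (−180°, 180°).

At ω = 100 rad/s:
zero (1 + j100·0.2) = 1 + j20 → |·| ≈ 20.025, ∠ ≈ 87.14°
pole (1 + j100·0.25) = 1 + j25 → |·| ≈ 25.02, ∠ ≈ 87.71°
pole (1 + j100·0.01) = 1 + j1 → |·| ≈ 1.4142, ∠ ≈ 45.00°
∠G = (87.14°) − (87.71° + 45.00°) = -45.57°

-45.6°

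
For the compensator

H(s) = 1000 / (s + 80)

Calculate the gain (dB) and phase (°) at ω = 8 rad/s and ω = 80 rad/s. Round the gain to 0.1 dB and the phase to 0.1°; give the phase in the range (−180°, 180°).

Substitute s = j8:
Numerator: 1000 = 1000 + j0
Denominator: (j8) + 80 = 80 + j8
|N| = √(1000² + 0²) ≈ 1000, ∠N ≈ 0.00°
|D| = √(80² + 8²) ≈ 80.399, ∠D ≈ 5.71°
|H| = 1000 / 80.399 ≈ 12.438
Gain = 20 log₁₀(12.438) ≈ 21.90 dB
∠H = 0.00° − 5.71° = -5.71°

Substitute s = j80:
Numerator: 1000 = 1000 + j0
Denominator: (j80) + 80 = 80 + j80
|N| = √(1000² + 0²) ≈ 1000, ∠N ≈ 0.00°
|D| = √(80² + 80²) ≈ 113.14, ∠D ≈ 45.00°
|H| = 1000 / 113.14 ≈ 8.8386
Gain = 20 log₁₀(8.8386) ≈ 18.93 dB
∠H = 0.00° − 45.00° = -45.00°

ω = 8: 21.9 dB, -5.7°; ω = 80: 18.9 dB, -45.0°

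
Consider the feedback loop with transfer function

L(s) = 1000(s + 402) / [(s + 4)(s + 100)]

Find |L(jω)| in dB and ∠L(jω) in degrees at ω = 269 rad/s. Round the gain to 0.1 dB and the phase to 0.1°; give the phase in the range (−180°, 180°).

15.9 dB, -125.0°

At s = jω = j269:
zero (s+402): 402 + j269 → |·| = √(402²+269²) = √233965 ≈ 483.7, ∠ = arctan(269/402) ≈ 33.79°
pole (s+4): 4 + j269 → |·| = √(4²+269²) = √72377 ≈ 269.03, ∠ = arctan(269/4) ≈ 89.15°
pole (s+100): 100 + j269 → |·| = √(100²+269²) = √82361 ≈ 286.99, ∠ = arctan(269/100) ≈ 69.61°
|L| = 1000 · 483.7 / 77209 ≈ 6.2648
Gain = 20 log₁₀(6.2648) ≈ 15.94 dB
∠L = 33.79° − 158.76° = -124.97°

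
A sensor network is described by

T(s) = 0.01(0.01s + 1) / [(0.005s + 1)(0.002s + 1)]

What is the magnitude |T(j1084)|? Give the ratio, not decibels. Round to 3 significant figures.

0.00827

At ω = 1084 rad/s:
zero (1 + j1084·0.01) = 1 + j10.84 → |·| ≈ 10.886, ∠ ≈ 84.73°
pole (1 + j1084·0.005) = 1 + j5.42 → |·| ≈ 5.5115, ∠ ≈ 79.55°
pole (1 + j1084·0.002) = 1 + j2.168 → |·| ≈ 2.3875, ∠ ≈ 65.24°
|T| = 0.01 · 10.886 / (5.5115 · 2.3875) ≈ 0.0082728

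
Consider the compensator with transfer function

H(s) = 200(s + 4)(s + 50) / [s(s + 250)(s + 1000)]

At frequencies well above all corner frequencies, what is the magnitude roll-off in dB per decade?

-20 dB/decade

Each pole contributes −20 dB/decade at high frequency; each zero contributes +20 dB/decade.
Net: 2 zero(s) − 3 pole(s) → -20 dB/decade.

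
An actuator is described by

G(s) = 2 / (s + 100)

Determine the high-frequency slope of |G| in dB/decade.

Each pole contributes −20 dB/decade at high frequency; each zero contributes +20 dB/decade.
Net: 0 zero(s) − 1 pole(s) → -20 dB/decade.

-20 dB/decade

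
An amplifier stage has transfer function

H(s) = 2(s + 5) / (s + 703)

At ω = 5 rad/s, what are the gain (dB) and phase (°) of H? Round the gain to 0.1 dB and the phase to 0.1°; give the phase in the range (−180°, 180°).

At s = jω = j5:
zero (s+5): 5 + j5 → |·| = √(5²+5²) = √50 ≈ 7.0711, ∠ = arctan(5/5) ≈ 45.00°
pole (s+703): 703 + j5 → |·| = √(703²+5²) = √494234 ≈ 703.02, ∠ = arctan(5/703) ≈ 0.41°
|H| = 2 · 7.0711 / 703.02 ≈ 0.020116
Gain = 20 log₁₀(0.020116) ≈ -33.93 dB
∠H = 45.00° − 0.41° = 44.59°

-33.9 dB, 44.6°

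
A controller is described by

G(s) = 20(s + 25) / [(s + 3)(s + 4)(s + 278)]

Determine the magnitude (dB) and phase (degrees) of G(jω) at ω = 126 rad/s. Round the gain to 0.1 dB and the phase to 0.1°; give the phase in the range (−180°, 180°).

-65.5 dB, -122.4°

At s = jω = j126:
zero (s+25): 25 + j126 → |·| = √(25²+126²) = √16501 ≈ 128.46, ∠ = arctan(126/25) ≈ 78.78°
pole (s+3): 3 + j126 → |·| = √(3²+126²) = √15885 ≈ 126.04, ∠ = arctan(126/3) ≈ 88.64°
pole (s+4): 4 + j126 → |·| = √(4²+126²) = √15892 ≈ 126.06, ∠ = arctan(126/4) ≈ 88.18°
pole (s+278): 278 + j126 → |·| = √(278²+126²) = √93160 ≈ 305.22, ∠ = arctan(126/278) ≈ 24.38°
|G| = 20 · 128.46 / 4.8495e+06 ≈ 0.00052979
Gain = 20 log₁₀(0.00052979) ≈ -65.52 dB
∠G = 78.78° − 201.20° = -122.42°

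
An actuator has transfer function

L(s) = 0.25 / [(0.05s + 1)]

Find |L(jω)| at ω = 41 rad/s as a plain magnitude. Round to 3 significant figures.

At ω = 41 rad/s:
pole (1 + j41·0.05) = 1 + j2.05 → |·| ≈ 2.2809, ∠ ≈ 64.00°
|L| = 0.25 · 1 / (2.2809) ≈ 0.10961

0.110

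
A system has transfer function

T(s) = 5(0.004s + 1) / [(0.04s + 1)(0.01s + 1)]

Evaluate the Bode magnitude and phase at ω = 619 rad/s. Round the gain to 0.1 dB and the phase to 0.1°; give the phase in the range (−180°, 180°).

-21.3 dB, -100.5°

At ω = 619 rad/s:
zero (1 + j619·0.004) = 1 + j2.476 → |·| ≈ 2.6703, ∠ ≈ 68.01°
pole (1 + j619·0.04) = 1 + j24.76 → |·| ≈ 24.78, ∠ ≈ 87.69°
pole (1 + j619·0.01) = 1 + j6.19 → |·| ≈ 6.2703, ∠ ≈ 80.82°
|T| = 5 · 2.6703 / (24.78 · 6.2703) ≈ 0.085929
Gain = 20 log₁₀(0.085929) ≈ -21.32 dB
∠T = (68.01°) − (87.69° + 80.82°) = -100.50°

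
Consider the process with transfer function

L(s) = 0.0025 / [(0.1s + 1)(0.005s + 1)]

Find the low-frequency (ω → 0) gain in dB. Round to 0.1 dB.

-52.0 dB

L(0) = 0.0025 · 1 / 1 = 0.0025
20 log₁₀(0.0025) ≈ -52.04 dB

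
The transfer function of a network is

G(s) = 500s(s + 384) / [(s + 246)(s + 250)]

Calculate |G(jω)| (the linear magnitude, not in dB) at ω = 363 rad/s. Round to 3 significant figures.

At s = jω = j363:
zero (s+384): 384 + j363 → |·| = √(384²+363²) = √279225 ≈ 528.42, ∠ = arctan(363/384) ≈ 43.39°
zero at origin: s = j363 → |·| = 363, ∠ = 90.00°
pole (s+246): 246 + j363 → |·| = √(246²+363²) = √192285 ≈ 438.5, ∠ = arctan(363/246) ≈ 55.88°
pole (s+250): 250 + j363 → |·| = √(250²+363²) = √194269 ≈ 440.76, ∠ = arctan(363/250) ≈ 55.44°
|G| = 500 · 1.9182e+05 / 1.9327e+05 ≈ 496.25

496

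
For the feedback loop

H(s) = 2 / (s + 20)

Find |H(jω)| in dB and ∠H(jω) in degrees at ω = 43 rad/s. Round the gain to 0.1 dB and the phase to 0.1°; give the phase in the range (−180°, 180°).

-27.5 dB, -65.1°

Substitute s = j43:
Numerator: 2 = 2 + j0
Denominator: (j43) + 20 = 20 + j43
|N| = √(2² + 0²) ≈ 2, ∠N ≈ 0.00°
|D| = √(20² + 43²) ≈ 47.424, ∠D ≈ 65.06°
|H| = 2 / 47.424 ≈ 0.042173
Gain = 20 log₁₀(0.042173) ≈ -27.50 dB
∠H = 0.00° − 65.06° = -65.06°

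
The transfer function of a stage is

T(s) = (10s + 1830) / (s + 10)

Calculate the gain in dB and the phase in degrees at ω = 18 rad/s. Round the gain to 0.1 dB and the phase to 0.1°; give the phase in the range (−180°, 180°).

Substitute s = j18:
Numerator: 10(j18) + 1830 = 1830 + j180
Denominator: (j18) + 10 = 10 + j18
|N| = √(1830² + 180²) ≈ 1838.8, ∠N ≈ 5.62°
|D| = √(10² + 18²) ≈ 20.591, ∠D ≈ 60.95°
|T| = 1838.8 / 20.591 ≈ 89.301
Gain = 20 log₁₀(89.301) ≈ 39.02 dB
∠T = 5.62° − 60.95° = -55.33°

39.0 dB, -55.3°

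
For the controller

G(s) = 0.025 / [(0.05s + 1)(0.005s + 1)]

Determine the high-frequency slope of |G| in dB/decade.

Each pole contributes −20 dB/decade at high frequency; each zero contributes +20 dB/decade.
Net: 0 zero(s) − 2 pole(s) → -40 dB/decade.

-40 dB/decade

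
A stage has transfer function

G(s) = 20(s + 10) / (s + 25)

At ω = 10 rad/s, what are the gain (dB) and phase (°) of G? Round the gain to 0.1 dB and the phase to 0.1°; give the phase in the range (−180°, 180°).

20.4 dB, 23.2°

At s = jω = j10:
zero (s+10): 10 + j10 → |·| = √(10²+10²) = √200 ≈ 14.142, ∠ = arctan(10/10) ≈ 45.00°
pole (s+25): 25 + j10 → |·| = √(25²+10²) = √725 ≈ 26.926, ∠ = arctan(10/25) ≈ 21.80°
|G| = 20 · 14.142 / 26.926 ≈ 10.504
Gain = 20 log₁₀(10.504) ≈ 20.43 dB
∠G = 45.00° − 21.80° = 23.20°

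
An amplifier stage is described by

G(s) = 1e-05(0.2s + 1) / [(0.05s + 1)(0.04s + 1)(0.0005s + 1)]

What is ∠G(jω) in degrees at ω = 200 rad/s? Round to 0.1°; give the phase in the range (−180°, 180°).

At ω = 200 rad/s:
zero (1 + j200·0.2) = 1 + j40 → |·| ≈ 40.012, ∠ ≈ 88.57°
pole (1 + j200·0.05) = 1 + j10 → |·| ≈ 10.05, ∠ ≈ 84.29°
pole (1 + j200·0.04) = 1 + j8 → |·| ≈ 8.0623, ∠ ≈ 82.87°
pole (1 + j200·0.0005) = 1 + j0.1 → |·| ≈ 1.005, ∠ ≈ 5.71°
∠G = (88.57°) − (84.29° + 82.87° + 5.71°) = -84.30°

-84.3°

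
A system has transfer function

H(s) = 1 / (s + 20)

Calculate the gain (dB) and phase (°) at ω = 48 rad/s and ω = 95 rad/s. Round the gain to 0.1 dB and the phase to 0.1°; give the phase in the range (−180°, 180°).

ω = 48: -34.3 dB, -67.4°; ω = 95: -39.7 dB, -78.1°

At s = jω = j48:
pole (s+20): 20 + j48 → |·| = √(20²+48²) = √2704 ≈ 52, ∠ = arctan(48/20) ≈ 67.38°
|H| = 1 / 52 ≈ 0.019231
Gain = 20 log₁₀(0.019231) ≈ -34.32 dB
∠H = 0.00° − 67.38° = -67.38°

At s = jω = j95:
pole (s+20): 20 + j95 → |·| = √(20²+95²) = √9425 ≈ 97.082, ∠ = arctan(95/20) ≈ 78.11°
|H| = 1 / 97.082 ≈ 0.010301
Gain = 20 log₁₀(0.010301) ≈ -39.74 dB
∠H = 0.00° − 78.11° = -78.11°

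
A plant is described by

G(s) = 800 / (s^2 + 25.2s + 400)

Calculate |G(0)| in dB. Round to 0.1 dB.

G(0) = 800 / 400 = 2
20 log₁₀(2) ≈ 6.02 dB

6.0 dB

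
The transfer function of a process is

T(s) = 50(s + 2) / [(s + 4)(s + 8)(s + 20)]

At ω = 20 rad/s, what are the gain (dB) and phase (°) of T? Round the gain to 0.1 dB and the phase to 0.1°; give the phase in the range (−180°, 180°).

-21.8 dB, -107.6°

At s = jω = j20:
zero (s+2): 2 + j20 → |·| = √(2²+20²) = √404 ≈ 20.1, ∠ = arctan(20/2) ≈ 84.29°
pole (s+4): 4 + j20 → |·| = √(4²+20²) = √416 ≈ 20.396, ∠ = arctan(20/4) ≈ 78.69°
pole (s+8): 8 + j20 → |·| = √(8²+20²) = √464 ≈ 21.541, ∠ = arctan(20/8) ≈ 68.20°
pole (s+20): 20 + j20 → |·| = √(20²+20²) = √800 ≈ 28.284, ∠ = arctan(20/20) ≈ 45.00°
|T| = 50 · 20.1 / 12427 ≈ 0.080872
Gain = 20 log₁₀(0.080872) ≈ -21.84 dB
∠T = 84.29° − 191.89° = -107.60°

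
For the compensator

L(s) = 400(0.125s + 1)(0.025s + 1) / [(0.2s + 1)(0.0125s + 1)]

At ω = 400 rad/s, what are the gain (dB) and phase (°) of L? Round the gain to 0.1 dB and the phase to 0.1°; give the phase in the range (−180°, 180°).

53.9 dB, 5.2°

At ω = 400 rad/s:
zero (1 + j400·0.125) = 1 + j50 → |·| ≈ 50.01, ∠ ≈ 88.85°
zero (1 + j400·0.025) = 1 + j10 → |·| ≈ 10.05, ∠ ≈ 84.29°
pole (1 + j400·0.2) = 1 + j80 → |·| ≈ 80.006, ∠ ≈ 89.28°
pole (1 + j400·0.0125) = 1 + j5 → |·| ≈ 5.099, ∠ ≈ 78.69°
|L| = 400 · 50.01 · 10.05 / (80.006 · 5.099) ≈ 492.81
Gain = 20 log₁₀(492.81) ≈ 53.85 dB
∠L = (88.85° + 84.29°) − (89.28° + 78.69°) = 5.17°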